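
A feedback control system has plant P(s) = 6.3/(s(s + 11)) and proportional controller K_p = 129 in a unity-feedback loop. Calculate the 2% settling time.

Closed-loop characteristic equation: s² + 11s + 812.7 = 0, so ω_n = 28.51 rad/s and ζ = 11/(2·28.51) = 0.1929.
2% settling time T_s ≈ 4/(ζω_n) = 4/5.5 = 0.727 s.

T_s ≈ 0.727 s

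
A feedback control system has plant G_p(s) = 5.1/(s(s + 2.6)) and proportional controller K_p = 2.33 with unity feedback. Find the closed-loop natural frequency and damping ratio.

ω_n = 3.45 rad/s, ζ = 0.377

With unity feedback the closed-loop characteristic equation is s² + 2.6s + 2.33·5.1 = s² + 2.6s + 11.88 = 0.
So ω_n² = 11.88 ⇒ ω_n = 3.447 rad/s, and ζ = 2.6/(2ω_n) = 0.377.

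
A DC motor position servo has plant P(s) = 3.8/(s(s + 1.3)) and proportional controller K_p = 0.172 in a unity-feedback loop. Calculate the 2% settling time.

T_s ≈ 6.15 s

Closed-loop characteristic equation: s² + 1.3s + 0.6536 = 0, so ω_n = 0.8085 rad/s and ζ = 1.3/(2·0.8085) = 0.804.
2% settling time T_s ≈ 4/(ζω_n) = 4/0.65 = 6.15 s.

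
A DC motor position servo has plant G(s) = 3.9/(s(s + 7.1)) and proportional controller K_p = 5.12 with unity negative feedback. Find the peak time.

Closed-loop characteristic equation: s² + 7.1s + 19.97 = 0, so ω_n = 4.469 rad/s and ζ = 7.1/(2·4.469) = 0.7944.
Damped frequency ω_d = ω_n√(1−ζ²) = 2.714 rad/s, so peak time T_p = π/ω_d = 1.16 s.

T_p = 1.16 s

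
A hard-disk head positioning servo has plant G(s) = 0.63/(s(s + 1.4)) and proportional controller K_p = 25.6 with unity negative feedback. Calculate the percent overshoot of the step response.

Closed-loop characteristic equation: s² + 1.4s + 16.13 = 0, so ω_n = 4.016 rad/s and ζ = 1.4/(2·4.016) = 0.1743.
%OS = 100·exp(−πζ/√(1−ζ²)) = 100·exp(−π·0.1743/√0.9696) = 57.3%.

57.3%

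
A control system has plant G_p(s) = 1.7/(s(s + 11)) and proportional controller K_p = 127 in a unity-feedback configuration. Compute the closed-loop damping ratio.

With unity feedback the closed-loop characteristic equation is s² + 11s + 127·1.7 = s² + 11s + 215.9 = 0.
Matching s² + 2ζω_n s + ω_n²: ω_n = √215.9 = 14.69 rad/s and 2ζω_n = 11, so ζ = 11/(2·14.69) = 0.374.

ζ = 0.374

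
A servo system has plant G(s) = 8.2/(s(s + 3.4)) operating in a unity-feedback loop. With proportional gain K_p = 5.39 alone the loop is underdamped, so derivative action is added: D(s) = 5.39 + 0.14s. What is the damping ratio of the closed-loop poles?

ζ = 0.342

Forward path: (5.39 + 0.14s)·8.2/(s(s+3.4)). The closed-loop characteristic equation is s² + (3.4 + 8.2·0.14)s + 8.2·5.39 = 0.
That is s² + 4.548s + 44.2 = 0, so ω_n = 6.648 rad/s and ζ = 4.548/(2·6.648) = 0.342.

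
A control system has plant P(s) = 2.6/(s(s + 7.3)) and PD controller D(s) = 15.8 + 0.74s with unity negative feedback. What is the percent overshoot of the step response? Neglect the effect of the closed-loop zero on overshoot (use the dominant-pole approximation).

Forward path: (15.8 + 0.74s)·2.6/(s(s+7.3)). The closed-loop characteristic equation is s² + (7.3 + 2.6·0.74)s + 2.6·15.8 = 0.
That is s² + 9.224s + 41.08 = 0, so ω_n = 6.409 rad/s and ζ = 9.224/(2·6.409) = 0.7196.
%OS = 100·exp(−πζ/√(1−ζ²)) = 3.86%.

3.86%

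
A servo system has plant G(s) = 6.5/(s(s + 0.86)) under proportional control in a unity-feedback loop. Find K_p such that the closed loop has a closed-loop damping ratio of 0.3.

Closed-loop characteristic equation: s² + 0.86s + K_p·6.5 = 0.
So ω_n = √(6.5K_p) and 2ζω_n = 0.86, giving ζ = 0.86/(2√(6.5K_p)).
Setting ζ = 0.3: √(6.5K_p) = 0.86/(2·0.3) = 1.433, so K_p = 2.054/6.5 = 0.316.

K_p = 0.316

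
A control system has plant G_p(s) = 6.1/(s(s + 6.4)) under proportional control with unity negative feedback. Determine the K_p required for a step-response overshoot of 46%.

K_p = 29.2

From %OS = 100·exp(−πζ/√(1−ζ²)) = 46%, ζ = −ln(0.46)/√(π²+ln²(0.46)) = 0.24.
Characteristic equation s² + 6.4s + 6.1K_p = 0 gives ζ = 6.4/(2√(6.1K_p)).
Setting ζ = 0.24: √(6.1K_p) = 6.4/(2·0.24) = 13.34, so K_p = 177.8/6.1 = 29.2.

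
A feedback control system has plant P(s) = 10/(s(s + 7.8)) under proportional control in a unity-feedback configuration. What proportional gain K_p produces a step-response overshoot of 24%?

K_p = 8.89

From %OS = 100·exp(−πζ/√(1−ζ²)) = 24%, ζ = −ln(0.24)/√(π²+ln²(0.24)) = 0.4136.
Characteristic equation s² + 7.8s + 10K_p = 0 gives ζ = 7.8/(2√(10K_p)).
Setting ζ = 0.4136: √(10K_p) = 7.8/(2·0.4136) = 9.43, so K_p = 88.92/10 = 8.89.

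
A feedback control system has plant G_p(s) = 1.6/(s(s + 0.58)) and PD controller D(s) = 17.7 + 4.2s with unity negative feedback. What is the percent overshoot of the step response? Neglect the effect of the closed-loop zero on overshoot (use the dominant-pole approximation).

5.18%

Forward path: (17.7 + 4.2s)·1.6/(s(s+0.58)). The closed-loop characteristic equation is s² + (0.58 + 1.6·4.2)s + 1.6·17.7 = 0.
That is s² + 7.3s + 28.32 = 0, so ω_n = 5.322 rad/s and ζ = 7.3/(2·5.322) = 0.6859.
%OS = 100·exp(−πζ/√(1−ζ²)) = 5.18%.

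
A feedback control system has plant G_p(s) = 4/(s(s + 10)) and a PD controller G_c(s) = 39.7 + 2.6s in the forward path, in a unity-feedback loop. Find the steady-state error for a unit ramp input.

0.063

The loop has one pole at the origin (type 1). Velocity error constant K_v = lim_{s→0} s·G_c(s)G_p(s) = 39.7·4/10 = 15.88.
Steady-state error to a unit ramp: e_ss = 1/K_v = 0.063.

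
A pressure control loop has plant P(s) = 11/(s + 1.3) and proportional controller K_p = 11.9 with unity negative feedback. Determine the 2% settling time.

Closed-loop transfer function: T(s) = K_p·P(s)/(1 + K_p·P(s)) = 130.9/(s + 1.3 + 130.9) = 130.9/(s + 132.2).
Time constant τ = 1/132.2 = 0.007564 s, so the 2% settling time is about 4τ = 0.0303 s.

T_s ≈ 0.0303 s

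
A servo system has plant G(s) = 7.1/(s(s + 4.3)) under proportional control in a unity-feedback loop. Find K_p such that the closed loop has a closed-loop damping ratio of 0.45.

K_p = 3.22

Closed-loop characteristic equation: s² + 4.3s + K_p·7.1 = 0.
So ω_n = √(7.1K_p) and 2ζω_n = 4.3, giving ζ = 4.3/(2√(7.1K_p)).
Setting ζ = 0.45: √(7.1K_p) = 4.3/(2·0.45) = 4.778, so K_p = 22.83/7.1 = 3.22.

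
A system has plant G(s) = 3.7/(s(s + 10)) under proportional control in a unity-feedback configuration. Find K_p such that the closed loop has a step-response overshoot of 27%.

K_p = 45.7

From %OS = 100·exp(−πζ/√(1−ζ²)) = 27%, ζ = −ln(0.27)/√(π²+ln²(0.27)) = 0.3847.
Characteristic equation s² + 10s + 3.7K_p = 0 gives ζ = 10/(2√(3.7K_p)).
Setting ζ = 0.3847: √(3.7K_p) = 10/(2·0.3847) = 13, so K_p = 168.9/3.7 = 45.7.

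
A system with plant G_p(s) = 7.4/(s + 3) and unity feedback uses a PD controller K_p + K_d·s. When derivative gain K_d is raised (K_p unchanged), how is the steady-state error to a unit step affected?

At s = 0 the derivative term contributes nothing: C(0) = K_p regardless of K_d, so K_pos = K_p·G_p(0) and e_ss are unchanged.

unchanged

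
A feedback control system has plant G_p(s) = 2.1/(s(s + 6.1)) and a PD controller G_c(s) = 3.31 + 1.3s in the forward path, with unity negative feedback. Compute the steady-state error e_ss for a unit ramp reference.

0.878

The loop has one pole at the origin (type 1). Velocity error constant K_v = lim_{s→0} s·G_c(s)G_p(s) = 3.31·2.1/6.1 = 1.14.
Steady-state error to a unit ramp: e_ss = 1/K_v = 0.878.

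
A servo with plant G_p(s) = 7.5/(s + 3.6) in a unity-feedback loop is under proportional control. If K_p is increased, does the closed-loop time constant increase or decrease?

Closed-loop pole is at s = −(3.6+K_p·7.5); larger K_p moves it further left, so τ = 1/(3.6+K_p·7.5) decreases.

decrease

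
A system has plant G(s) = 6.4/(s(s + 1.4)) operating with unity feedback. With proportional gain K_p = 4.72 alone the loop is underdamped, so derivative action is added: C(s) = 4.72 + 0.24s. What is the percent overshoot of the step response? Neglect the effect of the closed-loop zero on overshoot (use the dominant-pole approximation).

Forward path: (4.72 + 0.24s)·6.4/(s(s+1.4)). The closed-loop characteristic equation is s² + (1.4 + 6.4·0.24)s + 6.4·4.72 = 0.
That is s² + 2.936s + 30.21 = 0, so ω_n = 5.496 rad/s and ζ = 2.936/(2·5.496) = 0.2671.
%OS = 100·exp(−πζ/√(1−ζ²)) = 41.9%.

41.9%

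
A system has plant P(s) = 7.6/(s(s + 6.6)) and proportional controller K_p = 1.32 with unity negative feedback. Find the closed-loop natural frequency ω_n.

The closed-loop denominator is s(s+6.6) + 1.32·7.6 = s² + 6.6s + 10.03.
So ω_n² = 10.03 ⇒ ω_n = 3.167 rad/s, and ζ = 6.6/(2ω_n) = 1.04.

ω_n = 3.17 rad/s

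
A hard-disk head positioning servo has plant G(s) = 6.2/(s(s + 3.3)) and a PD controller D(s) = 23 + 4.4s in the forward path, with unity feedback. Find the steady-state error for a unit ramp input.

The loop has one pole at the origin (type 1). Velocity error constant K_v = lim_{s→0} s·D(s)G(s) = 23·6.2/3.3 = 43.21.
Steady-state error to a unit ramp: e_ss = 1/K_v = 0.0231.

0.0231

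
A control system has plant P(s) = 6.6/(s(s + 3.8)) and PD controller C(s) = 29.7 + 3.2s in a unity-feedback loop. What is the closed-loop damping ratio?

ζ = 0.89

Forward path: (29.7 + 3.2s)·6.6/(s(s+3.8)). The closed-loop characteristic equation is s² + (3.8 + 6.6·3.2)s + 6.6·29.7 = 0.
That is s² + 24.92s + 196 = 0, so ω_n = 14 rad/s and ζ = 24.92/(2·14) = 0.89.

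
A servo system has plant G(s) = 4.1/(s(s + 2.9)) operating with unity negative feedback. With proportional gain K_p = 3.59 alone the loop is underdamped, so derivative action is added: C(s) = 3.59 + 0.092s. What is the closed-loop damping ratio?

ζ = 0.427

Forward path: (3.59 + 0.092s)·4.1/(s(s+2.9)). The closed-loop characteristic equation is s² + (2.9 + 4.1·0.092)s + 4.1·3.59 = 0.
That is s² + 3.277s + 14.72 = 0, so ω_n = 3.837 rad/s and ζ = 3.277/(2·3.837) = 0.4271.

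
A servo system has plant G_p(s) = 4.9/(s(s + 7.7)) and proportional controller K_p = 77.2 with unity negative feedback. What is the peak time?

From 1 + K_pG_p(s) = 0: s² + 7.7s + 378.3 = 0 ⇒ ω_n = 19.45, ζ = 0.1979.
Damped frequency ω_d = ω_n√(1−ζ²) = 19.06 rad/s, so peak time T_p = π/ω_d = 0.165 s.

T_p = 0.165 s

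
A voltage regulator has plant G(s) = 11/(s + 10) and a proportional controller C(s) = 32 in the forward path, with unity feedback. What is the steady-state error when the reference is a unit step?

0.0276

The loop is type 0. Static position error constant K_pos = C(0)·G(0) = 32·1.1 = 35.2.
Steady-state error to a unit step: e_ss = 1/(1+K_pos) = 1/36.2 = 0.0276.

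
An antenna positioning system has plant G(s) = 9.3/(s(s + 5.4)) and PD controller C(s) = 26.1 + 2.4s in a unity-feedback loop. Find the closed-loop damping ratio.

ζ = 0.89

Forward path: (26.1 + 2.4s)·9.3/(s(s+5.4)). The closed-loop characteristic equation is s² + (5.4 + 9.3·2.4)s + 9.3·26.1 = 0.
That is s² + 27.72s + 242.7 = 0, so ω_n = 15.58 rad/s and ζ = 27.72/(2·15.58) = 0.8896.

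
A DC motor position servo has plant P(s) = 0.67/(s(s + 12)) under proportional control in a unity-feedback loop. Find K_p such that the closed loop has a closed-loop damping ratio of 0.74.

K_p = 98.1

Closed-loop characteristic equation: s² + 12s + K_p·0.67 = 0.
So ω_n = √(0.67K_p) and 2ζω_n = 12, giving ζ = 12/(2√(0.67K_p)).
Setting ζ = 0.74: √(0.67K_p) = 12/(2·0.74) = 8.108, so K_p = 65.74/0.67 = 98.1.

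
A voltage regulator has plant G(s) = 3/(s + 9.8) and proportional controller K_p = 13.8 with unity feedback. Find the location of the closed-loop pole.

s = -51.2

Closed-loop transfer function: T(s) = K_p·G(s)/(1 + K_p·G(s)) = 41.4/(s + 9.8 + 41.4) = 41.4/(s + 51.2).
The closed-loop pole is at s = −51.2.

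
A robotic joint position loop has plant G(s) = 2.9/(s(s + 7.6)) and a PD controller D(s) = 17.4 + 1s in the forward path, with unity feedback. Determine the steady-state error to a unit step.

0

The open loop D(s)G(s) has a pole at the origin (type 1), so the static position error constant is infinite and e_ss = 1/(1+∞) = 0.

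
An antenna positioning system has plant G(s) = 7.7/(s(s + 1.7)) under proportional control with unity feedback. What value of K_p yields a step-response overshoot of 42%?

K_p = 1.32

From %OS = 100·exp(−πζ/√(1−ζ²)) = 42%, ζ = −ln(0.42)/√(π²+ln²(0.42)) = 0.2662.
Characteristic equation s² + 1.7s + 7.7K_p = 0 gives ζ = 1.7/(2√(7.7K_p)).
Setting ζ = 0.2662: √(7.7K_p) = 1.7/(2·0.2662) = 3.193, so K_p = 10.2/7.7 = 1.32.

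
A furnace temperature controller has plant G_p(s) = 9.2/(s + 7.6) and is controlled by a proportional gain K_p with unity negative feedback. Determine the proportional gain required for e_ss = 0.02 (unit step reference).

K_p = 40.5

The loop is type 0, so e_ss(step) = 1/(1 + K_pos) with K_pos = K_p·G_p(0).
G_p(0) = 1.211. Require 1/(1 + K_p·1.211) = 0.02, so 1 + 1.211·K_p = 50.
K_p = (50 − 1)/1.211 = 40.5.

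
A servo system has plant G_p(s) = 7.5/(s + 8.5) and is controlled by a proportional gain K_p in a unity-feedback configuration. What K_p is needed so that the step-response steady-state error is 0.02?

K_p = 55.5

The loop is type 0, so e_ss(step) = 1/(1 + K_pos) with K_pos = K_p·G_p(0).
G_p(0) = 0.8824. Require 1/(1 + K_p·0.8824) = 0.02, so 1 + 0.8824·K_p = 50.
K_p = (50 − 1)/0.8824 = 55.5.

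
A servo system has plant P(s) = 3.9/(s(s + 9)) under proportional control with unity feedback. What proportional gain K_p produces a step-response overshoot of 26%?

K_p = 33.4

From %OS = 100·exp(−πζ/√(1−ζ²)) = 26%, ζ = −ln(0.26)/√(π²+ln²(0.26)) = 0.3941.
Characteristic equation s² + 9s + 3.9K_p = 0 gives ζ = 9/(2√(3.9K_p)).
Setting ζ = 0.3941: √(3.9K_p) = 9/(2·0.3941) = 11.42, so K_p = 130.4/3.9 = 33.4.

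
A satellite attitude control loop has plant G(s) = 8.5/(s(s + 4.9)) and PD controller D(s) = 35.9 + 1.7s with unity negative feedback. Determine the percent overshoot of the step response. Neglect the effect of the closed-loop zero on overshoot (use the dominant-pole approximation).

Forward path: (35.9 + 1.7s)·8.5/(s(s+4.9)). The closed-loop characteristic equation is s² + (4.9 + 8.5·1.7)s + 8.5·35.9 = 0.
That is s² + 19.35s + 305.1 = 0, so ω_n = 17.47 rad/s and ζ = 19.35/(2·17.47) = 0.5539.
%OS = 100·exp(−πζ/√(1−ζ²)) = 12.4%.

12.4%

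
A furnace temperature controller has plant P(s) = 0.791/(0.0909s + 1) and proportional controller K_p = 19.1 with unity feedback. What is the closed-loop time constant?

Closed loop: T(s) = K_p·P/(1+K_p·P) = 15.11/(0.0909s + 1 + 15.11), with pole at s = −(1 + 15.11)/0.0909 = −177.2.
Closed-loop time constant τ = 1/177.2 = 0.00564 s.

τ = 0.00564 s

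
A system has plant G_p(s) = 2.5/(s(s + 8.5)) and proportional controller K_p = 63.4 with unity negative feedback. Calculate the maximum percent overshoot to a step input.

32.4%

Closed-loop characteristic equation: s² + 8.5s + 158.5 = 0, so ω_n = 12.59 rad/s and ζ = 8.5/(2·12.59) = 0.3376.
%OS = 100·exp(−πζ/√(1−ζ²)) = 100·exp(−π·0.3376/√0.886) = 32.4%.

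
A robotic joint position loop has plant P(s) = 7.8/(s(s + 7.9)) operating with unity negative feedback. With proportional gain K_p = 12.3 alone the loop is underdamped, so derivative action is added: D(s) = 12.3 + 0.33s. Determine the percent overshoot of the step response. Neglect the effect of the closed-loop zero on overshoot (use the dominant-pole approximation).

13.7%

Forward path: (12.3 + 0.33s)·7.8/(s(s+7.9)). The closed-loop characteristic equation is s² + (7.9 + 7.8·0.33)s + 7.8·12.3 = 0.
That is s² + 10.47s + 95.94 = 0, so ω_n = 9.795 rad/s and ζ = 10.47/(2·9.795) = 0.5347.
%OS = 100·exp(−πζ/√(1−ζ²)) = 13.7%.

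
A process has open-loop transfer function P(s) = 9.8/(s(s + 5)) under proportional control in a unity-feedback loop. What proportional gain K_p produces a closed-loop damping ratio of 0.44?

K_p = 3.29

Closed-loop characteristic equation: s² + 5s + K_p·9.8 = 0.
So ω_n = √(9.8K_p) and 2ζω_n = 5, giving ζ = 5/(2√(9.8K_p)).
Setting ζ = 0.44: √(9.8K_p) = 5/(2·0.44) = 5.682, so K_p = 32.28/9.8 = 3.29.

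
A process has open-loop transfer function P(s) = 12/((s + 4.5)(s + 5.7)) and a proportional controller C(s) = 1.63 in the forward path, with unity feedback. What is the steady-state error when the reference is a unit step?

0.567

The loop is type 0. Static position error constant K_pos = C(0)·P(0) = 1.63·0.4678 = 0.7626.
Steady-state error to a unit step: e_ss = 1/(1+K_pos) = 1/1.763 = 0.567.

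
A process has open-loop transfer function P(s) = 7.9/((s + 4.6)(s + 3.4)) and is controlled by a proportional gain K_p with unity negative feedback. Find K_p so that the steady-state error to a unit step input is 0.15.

K_p = 11.2

Steady-state error for a unit step on this type-0 loop is 1/(1 + K_p·P(0)).
P(0) = 0.5051. Require 1/(1 + K_p·0.5051) = 0.15, so 1 + 0.5051·K_p = 6.667.
K_p = (6.667 − 1)/0.5051 = 11.2.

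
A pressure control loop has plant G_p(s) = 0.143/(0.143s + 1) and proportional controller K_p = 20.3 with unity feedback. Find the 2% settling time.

Closed loop: T(s) = K_p·G_p/(1+K_p·G_p) = 2.903/(0.143s + 1 + 2.903), with pole at s = −(1 + 2.903)/0.143 = −27.29.
τ = 1/27.29 = 0.03664 s, so 2% settling time ≈ 4τ = 0.147 s.

T_s ≈ 0.147 s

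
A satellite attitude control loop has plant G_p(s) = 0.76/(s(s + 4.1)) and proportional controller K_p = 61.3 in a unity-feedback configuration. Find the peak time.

T_p = 0.483 s

The closed-loop denominator s² + 4.1s + 46.59 gives ω_n = √46.59 = 6.826 and ζ = 4.1/(2ω_n) = 0.3003.
Damped frequency ω_d = ω_n√(1−ζ²) = 6.51 rad/s, so peak time T_p = π/ω_d = 0.483 s.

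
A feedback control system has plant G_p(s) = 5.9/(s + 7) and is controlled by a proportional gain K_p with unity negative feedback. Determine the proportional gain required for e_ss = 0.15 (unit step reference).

K_p = 6.72

For a type-0 loop with proportional control, e_ss = 1/(1 + K_p·G_p(0)).
G_p(0) = 0.8429. Require 1/(1 + K_p·0.8429) = 0.15, so 1 + 0.8429·K_p = 6.667.
K_p = (6.667 − 1)/0.8429 = 6.72.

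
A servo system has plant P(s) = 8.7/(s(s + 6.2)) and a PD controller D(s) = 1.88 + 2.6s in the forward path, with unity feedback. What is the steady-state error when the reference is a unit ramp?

0.379

The loop has one pole at the origin (type 1). Velocity error constant K_v = lim_{s→0} s·D(s)P(s) = 1.88·8.7/6.2 = 2.638.
Steady-state error to a unit ramp: e_ss = 1/K_v = 0.379.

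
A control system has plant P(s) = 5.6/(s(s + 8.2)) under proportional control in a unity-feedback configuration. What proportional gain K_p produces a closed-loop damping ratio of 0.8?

K_p = 4.69

Closed-loop characteristic equation: s² + 8.2s + K_p·5.6 = 0.
So ω_n = √(5.6K_p) and 2ζω_n = 8.2, giving ζ = 8.2/(2√(5.6K_p)).
Setting ζ = 0.8: √(5.6K_p) = 8.2/(2·0.8) = 5.125, so K_p = 26.27/5.6 = 4.69.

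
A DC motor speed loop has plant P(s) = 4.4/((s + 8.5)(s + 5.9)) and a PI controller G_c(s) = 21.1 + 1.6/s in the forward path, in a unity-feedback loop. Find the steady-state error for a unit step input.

0

The open loop G_c(s)P(s) has a pole at the origin (type 1), so the static position error constant is infinite and e_ss = 1/(1+∞) = 0.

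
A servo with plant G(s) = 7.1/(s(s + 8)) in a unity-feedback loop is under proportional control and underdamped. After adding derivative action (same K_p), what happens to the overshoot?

decrease

With PD the characteristic equation becomes s² + (a + K·K_d)s + K·K_p = 0; the damping term grows, ζ rises, overshoot falls.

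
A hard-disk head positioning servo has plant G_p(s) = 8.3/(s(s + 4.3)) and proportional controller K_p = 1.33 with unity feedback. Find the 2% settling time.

T_s ≈ 1.86 s

Closed-loop characteristic equation: s² + 4.3s + 11.04 = 0, so ω_n = 3.322 rad/s and ζ = 4.3/(2·3.322) = 0.6471.
2% settling time T_s ≈ 4/(ζω_n) = 4/2.15 = 1.86 s.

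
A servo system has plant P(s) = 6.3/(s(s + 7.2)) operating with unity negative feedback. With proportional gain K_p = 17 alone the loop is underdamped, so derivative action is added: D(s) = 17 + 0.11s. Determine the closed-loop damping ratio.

Forward path: (17 + 0.11s)·6.3/(s(s+7.2)). The closed-loop characteristic equation is s² + (7.2 + 6.3·0.11)s + 6.3·17 = 0.
That is s² + 7.893s + 107.1 = 0, so ω_n = 10.35 rad/s and ζ = 7.893/(2·10.35) = 0.3813.

ζ = 0.381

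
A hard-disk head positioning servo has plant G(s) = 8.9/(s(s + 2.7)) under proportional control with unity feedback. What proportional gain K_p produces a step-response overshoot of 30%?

K_p = 1.6

From %OS = 100·exp(−πζ/√(1−ζ²)) = 30%, ζ = −ln(0.3)/√(π²+ln²(0.3)) = 0.3579.
Characteristic equation s² + 2.7s + 8.9K_p = 0 gives ζ = 2.7/(2√(8.9K_p)).
Setting ζ = 0.3579: √(8.9K_p) = 2.7/(2·0.3579) = 3.772, so K_p = 14.23/8.9 = 1.6.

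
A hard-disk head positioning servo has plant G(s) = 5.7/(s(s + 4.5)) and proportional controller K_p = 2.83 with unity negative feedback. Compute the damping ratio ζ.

1 + K_p·G(s) = 0 gives s² + 4.5s + 16.13 = 0.
So ω_n² = 16.13 ⇒ ω_n = 4.016 rad/s, and ζ = 4.5/(2ω_n) = 0.56.

ζ = 0.56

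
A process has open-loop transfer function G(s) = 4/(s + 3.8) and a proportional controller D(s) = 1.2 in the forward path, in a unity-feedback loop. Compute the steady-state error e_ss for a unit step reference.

The loop is type 0. Static position error constant K_pos = D(0)·G(0) = 1.2·1.053 = 1.263.
Steady-state error to a unit step: e_ss = 1/(1+K_pos) = 1/2.263 = 0.442.

0.442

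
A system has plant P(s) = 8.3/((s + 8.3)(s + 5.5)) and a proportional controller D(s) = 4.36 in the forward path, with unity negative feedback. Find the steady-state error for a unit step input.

0.558

The loop is type 0. Static position error constant K_pos = D(0)·P(0) = 4.36·0.1818 = 0.7927.
Steady-state error to a unit step: e_ss = 1/(1+K_pos) = 1/1.793 = 0.558.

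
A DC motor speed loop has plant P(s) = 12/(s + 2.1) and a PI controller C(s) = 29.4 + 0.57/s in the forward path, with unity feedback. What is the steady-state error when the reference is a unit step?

0

The open loop C(s)P(s) has a pole at the origin (type 1), so the static position error constant is infinite and e_ss = 1/(1+∞) = 0.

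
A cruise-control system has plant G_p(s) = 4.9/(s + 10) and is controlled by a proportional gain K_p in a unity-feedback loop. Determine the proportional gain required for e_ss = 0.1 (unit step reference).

K_p = 18.4

For a type-0 loop with proportional control, e_ss = 1/(1 + K_p·G_p(0)).
G_p(0) = 0.49. Require 1/(1 + K_p·0.49) = 0.1, so 1 + 0.49·K_p = 10.
K_p = (10 − 1)/0.49 = 18.4.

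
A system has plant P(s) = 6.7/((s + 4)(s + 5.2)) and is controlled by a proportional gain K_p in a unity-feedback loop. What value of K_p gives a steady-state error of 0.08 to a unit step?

K_p = 35.7

For a type-0 loop with proportional control, e_ss = 1/(1 + K_p·P(0)).
P(0) = 0.3221. Require 1/(1 + K_p·0.3221) = 0.08, so 1 + 0.3221·K_p = 12.5.
K_p = (12.5 − 1)/0.3221 = 35.7.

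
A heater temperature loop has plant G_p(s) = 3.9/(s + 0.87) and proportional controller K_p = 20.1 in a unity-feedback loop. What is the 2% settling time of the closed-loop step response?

Closed-loop transfer function: T(s) = K_p·G_p(s)/(1 + K_p·G_p(s)) = 78.39/(s + 0.87 + 78.39) = 78.39/(s + 79.26).
Time constant τ = 1/79.26 = 0.01262 s, so the 2% settling time is about 4τ = 0.0505 s.

T_s ≈ 0.0505 s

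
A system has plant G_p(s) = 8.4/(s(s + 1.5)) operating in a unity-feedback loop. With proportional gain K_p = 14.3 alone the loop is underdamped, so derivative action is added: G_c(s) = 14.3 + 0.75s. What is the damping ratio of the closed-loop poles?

Forward path: (14.3 + 0.75s)·8.4/(s(s+1.5)). The closed-loop characteristic equation is s² + (1.5 + 8.4·0.75)s + 8.4·14.3 = 0.
That is s² + 7.8s + 120.1 = 0, so ω_n = 10.96 rad/s and ζ = 7.8/(2·10.96) = 0.3558.

ζ = 0.356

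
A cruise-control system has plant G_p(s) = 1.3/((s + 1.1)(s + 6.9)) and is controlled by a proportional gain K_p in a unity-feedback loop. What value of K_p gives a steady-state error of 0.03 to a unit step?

K_p = 189

The loop is type 0, so e_ss(step) = 1/(1 + K_pos) with K_pos = K_p·G_p(0).
G_p(0) = 0.1713. Require 1/(1 + K_p·0.1713) = 0.03, so 1 + 0.1713·K_p = 33.33.
K_p = (33.33 − 1)/0.1713 = 189.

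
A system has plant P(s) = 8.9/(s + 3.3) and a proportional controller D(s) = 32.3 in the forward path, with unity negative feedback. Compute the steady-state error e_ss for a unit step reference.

0.0113

The loop is type 0. Static position error constant K_pos = D(0)·P(0) = 32.3·2.697 = 87.11.
Steady-state error to a unit step: e_ss = 1/(1+K_pos) = 1/88.11 = 0.0113.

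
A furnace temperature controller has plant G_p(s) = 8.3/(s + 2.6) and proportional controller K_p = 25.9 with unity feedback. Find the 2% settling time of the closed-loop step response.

Closed-loop transfer function: T(s) = K_p·G_p(s)/(1 + K_p·G_p(s)) = 215/(s + 2.6 + 215) = 215/(s + 217.6).
Time constant τ = 1/217.6 = 0.004596 s, so the 2% settling time is about 4τ = 0.0184 s.

T_s ≈ 0.0184 s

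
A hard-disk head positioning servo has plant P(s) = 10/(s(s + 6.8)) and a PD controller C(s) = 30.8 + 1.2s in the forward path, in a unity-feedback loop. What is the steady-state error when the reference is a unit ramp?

0.0221

The loop has one pole at the origin (type 1). Velocity error constant K_v = lim_{s→0} s·C(s)P(s) = 30.8·10/6.8 = 45.29.
Steady-state error to a unit ramp: e_ss = 1/K_v = 0.0221.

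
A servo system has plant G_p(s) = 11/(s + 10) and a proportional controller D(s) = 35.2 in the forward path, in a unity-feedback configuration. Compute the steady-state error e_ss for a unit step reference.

The loop is type 0. Static position error constant K_pos = D(0)·G_p(0) = 35.2·1.1 = 38.72.
Steady-state error to a unit step: e_ss = 1/(1+K_pos) = 1/39.72 = 0.0252.

0.0252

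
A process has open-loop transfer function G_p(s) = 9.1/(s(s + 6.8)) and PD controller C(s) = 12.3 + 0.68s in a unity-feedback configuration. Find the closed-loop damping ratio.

ζ = 0.614

Forward path: (12.3 + 0.68s)·9.1/(s(s+6.8)). The closed-loop characteristic equation is s² + (6.8 + 9.1·0.68)s + 9.1·12.3 = 0.
That is s² + 12.99s + 111.9 = 0, so ω_n = 10.58 rad/s and ζ = 12.99/(2·10.58) = 0.6138.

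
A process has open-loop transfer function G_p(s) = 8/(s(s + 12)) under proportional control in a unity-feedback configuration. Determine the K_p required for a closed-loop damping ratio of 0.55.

Closed-loop characteristic equation: s² + 12s + K_p·8 = 0.
So ω_n = √(8K_p) and 2ζω_n = 12, giving ζ = 12/(2√(8K_p)).
Setting ζ = 0.55: √(8K_p) = 12/(2·0.55) = 10.91, so K_p = 119/8 = 14.9.

K_p = 14.9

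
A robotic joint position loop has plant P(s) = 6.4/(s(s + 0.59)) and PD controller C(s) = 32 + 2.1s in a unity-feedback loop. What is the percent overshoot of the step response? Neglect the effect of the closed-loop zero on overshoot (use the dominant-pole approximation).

Forward path: (32 + 2.1s)·6.4/(s(s+0.59)). The closed-loop characteristic equation is s² + (0.59 + 6.4·2.1)s + 6.4·32 = 0.
That is s² + 14.03s + 204.8 = 0, so ω_n = 14.31 rad/s and ζ = 14.03/(2·14.31) = 0.4902.
%OS = 100·exp(−πζ/√(1−ζ²)) = 17.1%.

17.1%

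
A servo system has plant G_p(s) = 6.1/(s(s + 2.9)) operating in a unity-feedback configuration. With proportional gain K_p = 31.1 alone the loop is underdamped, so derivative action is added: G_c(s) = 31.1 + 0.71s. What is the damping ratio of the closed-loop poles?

ζ = 0.262

Forward path: (31.1 + 0.71s)·6.1/(s(s+2.9)). The closed-loop characteristic equation is s² + (2.9 + 6.1·0.71)s + 6.1·31.1 = 0.
That is s² + 7.231s + 189.7 = 0, so ω_n = 13.77 rad/s and ζ = 7.231/(2·13.77) = 0.2625.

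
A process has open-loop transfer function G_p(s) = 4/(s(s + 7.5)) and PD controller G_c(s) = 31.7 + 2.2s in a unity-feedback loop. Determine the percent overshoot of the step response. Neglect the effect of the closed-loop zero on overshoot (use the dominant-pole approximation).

3.71%

Forward path: (31.7 + 2.2s)·4/(s(s+7.5)). The closed-loop characteristic equation is s² + (7.5 + 4·2.2)s + 4·31.7 = 0.
That is s² + 16.3s + 126.8 = 0, so ω_n = 11.26 rad/s and ζ = 16.3/(2·11.26) = 0.7238.
%OS = 100·exp(−πζ/√(1−ζ²)) = 3.71%.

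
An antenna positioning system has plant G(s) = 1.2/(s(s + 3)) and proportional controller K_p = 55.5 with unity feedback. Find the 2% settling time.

T_s ≈ 2.67 s

From 1 + K_pG(s) = 0: s² + 3s + 66.6 = 0 ⇒ ω_n = 8.161, ζ = 0.1838.
2% settling time T_s ≈ 4/(ζω_n) = 4/1.5 = 2.67 s.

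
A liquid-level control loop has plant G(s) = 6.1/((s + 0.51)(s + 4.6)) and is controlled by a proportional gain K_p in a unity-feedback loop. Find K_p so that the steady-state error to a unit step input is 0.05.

Steady-state error for a unit step on this type-0 loop is 1/(1 + K_p·G(0)).
G(0) = 2.6. Require 1/(1 + K_p·2.6) = 0.05, so 1 + 2.6·K_p = 20.
K_p = (20 − 1)/2.6 = 7.31.

K_p = 7.31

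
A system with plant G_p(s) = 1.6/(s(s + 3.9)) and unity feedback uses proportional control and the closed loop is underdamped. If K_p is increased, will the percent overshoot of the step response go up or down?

increase

ζ = 3.9/(2√(1.6K_p)) decreases as K_p grows; lower damping means more overshoot.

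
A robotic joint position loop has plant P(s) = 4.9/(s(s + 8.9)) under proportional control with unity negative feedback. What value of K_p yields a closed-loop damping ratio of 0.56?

K_p = 12.9

Closed-loop characteristic equation: s² + 8.9s + K_p·4.9 = 0.
So ω_n = √(4.9K_p) and 2ζω_n = 8.9, giving ζ = 8.9/(2√(4.9K_p)).
Setting ζ = 0.56: √(4.9K_p) = 8.9/(2·0.56) = 7.946, so K_p = 63.15/4.9 = 12.9.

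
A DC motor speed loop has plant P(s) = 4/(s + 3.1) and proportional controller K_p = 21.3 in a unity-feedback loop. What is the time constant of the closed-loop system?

Closed-loop transfer function: T(s) = K_p·P(s)/(1 + K_p·P(s)) = 85.2/(s + 3.1 + 85.2) = 85.2/(s + 88.3).
Time constant τ = 1/88.3 = 0.0113 s.

τ = 0.0113 s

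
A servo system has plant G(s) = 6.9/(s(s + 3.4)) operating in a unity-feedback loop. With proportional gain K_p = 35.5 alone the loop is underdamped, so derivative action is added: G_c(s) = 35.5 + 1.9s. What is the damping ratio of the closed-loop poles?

Forward path: (35.5 + 1.9s)·6.9/(s(s+3.4)). The closed-loop characteristic equation is s² + (3.4 + 6.9·1.9)s + 6.9·35.5 = 0.
That is s² + 16.51s + 245 = 0, so ω_n = 15.65 rad/s and ζ = 16.51/(2·15.65) = 0.5274.

ζ = 0.527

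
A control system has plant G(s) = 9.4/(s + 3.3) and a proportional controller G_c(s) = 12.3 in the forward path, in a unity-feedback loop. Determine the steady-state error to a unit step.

0.0277

The loop is type 0. Static position error constant K_pos = G_c(0)·G(0) = 12.3·2.848 = 35.04.
Steady-state error to a unit step: e_ss = 1/(1+K_pos) = 1/36.04 = 0.0277.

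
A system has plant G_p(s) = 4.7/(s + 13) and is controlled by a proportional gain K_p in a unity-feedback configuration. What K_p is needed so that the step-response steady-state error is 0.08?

K_p = 31.8

The loop is type 0, so e_ss(step) = 1/(1 + K_pos) with K_pos = K_p·G_p(0).
G_p(0) = 0.3615. Require 1/(1 + K_p·0.3615) = 0.08, so 1 + 0.3615·K_p = 12.5.
K_p = (12.5 − 1)/0.3615 = 31.8.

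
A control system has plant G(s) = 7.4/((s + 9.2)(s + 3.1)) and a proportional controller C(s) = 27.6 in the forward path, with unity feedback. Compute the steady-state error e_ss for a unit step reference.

The loop is type 0. Static position error constant K_pos = C(0)·G(0) = 27.6·0.2595 = 7.161.
Steady-state error to a unit step: e_ss = 1/(1+K_pos) = 1/8.161 = 0.123.

0.123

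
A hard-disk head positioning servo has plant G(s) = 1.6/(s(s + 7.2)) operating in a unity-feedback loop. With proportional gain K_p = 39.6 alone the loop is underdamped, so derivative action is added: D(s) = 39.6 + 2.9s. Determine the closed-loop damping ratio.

ζ = 0.744

Forward path: (39.6 + 2.9s)·1.6/(s(s+7.2)). The closed-loop characteristic equation is s² + (7.2 + 1.6·2.9)s + 1.6·39.6 = 0.
That is s² + 11.84s + 63.36 = 0, so ω_n = 7.96 rad/s and ζ = 11.84/(2·7.96) = 0.7437.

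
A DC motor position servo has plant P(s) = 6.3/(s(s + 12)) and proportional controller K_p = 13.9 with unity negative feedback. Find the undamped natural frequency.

ω_n = 9.36 rad/s

1 + K_p·P(s) = 0 gives s² + 12s + 87.57 = 0.
Matching s² + 2ζω_n s + ω_n²: ω_n = √87.57 = 9.358 rad/s and 2ζω_n = 12, so ζ = 12/(2·9.358) = 0.641.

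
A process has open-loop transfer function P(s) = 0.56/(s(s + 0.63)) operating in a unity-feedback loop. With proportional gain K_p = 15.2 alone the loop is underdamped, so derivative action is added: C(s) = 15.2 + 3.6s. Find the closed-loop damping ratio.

Forward path: (15.2 + 3.6s)·0.56/(s(s+0.63)). The closed-loop characteristic equation is s² + (0.63 + 0.56·3.6)s + 0.56·15.2 = 0.
That is s² + 2.646s + 8.512 = 0, so ω_n = 2.918 rad/s and ζ = 2.646/(2·2.918) = 0.4535.

ζ = 0.453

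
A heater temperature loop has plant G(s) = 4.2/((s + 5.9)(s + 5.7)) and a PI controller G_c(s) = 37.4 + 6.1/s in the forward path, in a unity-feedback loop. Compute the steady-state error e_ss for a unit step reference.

0

The open loop G_c(s)G(s) has a pole at the origin (type 1), so the static position error constant is infinite and e_ss = 1/(1+∞) = 0.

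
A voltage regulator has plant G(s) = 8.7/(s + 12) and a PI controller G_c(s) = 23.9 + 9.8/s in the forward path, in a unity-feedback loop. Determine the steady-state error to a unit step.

The open loop G_c(s)G(s) has a pole at the origin (type 1), so the static position error constant is infinite and e_ss = 1/(1+∞) = 0.

0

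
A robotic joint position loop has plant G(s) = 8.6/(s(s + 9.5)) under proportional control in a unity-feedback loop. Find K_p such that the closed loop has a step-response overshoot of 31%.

From %OS = 100·exp(−πζ/√(1−ζ²)) = 31%, ζ = −ln(0.31)/√(π²+ln²(0.31)) = 0.3493.
Characteristic equation s² + 9.5s + 8.6K_p = 0 gives ζ = 9.5/(2√(8.6K_p)).
Setting ζ = 0.3493: √(8.6K_p) = 9.5/(2·0.3493) = 13.6, so K_p = 184.9/8.6 = 21.5.

K_p = 21.5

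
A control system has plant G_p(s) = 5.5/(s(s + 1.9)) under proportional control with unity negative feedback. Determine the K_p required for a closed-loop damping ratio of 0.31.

Closed-loop characteristic equation: s² + 1.9s + K_p·5.5 = 0.
So ω_n = √(5.5K_p) and 2ζω_n = 1.9, giving ζ = 1.9/(2√(5.5K_p)).
Setting ζ = 0.31: √(5.5K_p) = 1.9/(2·0.31) = 3.065, so K_p = 9.391/5.5 = 1.71.

K_p = 1.71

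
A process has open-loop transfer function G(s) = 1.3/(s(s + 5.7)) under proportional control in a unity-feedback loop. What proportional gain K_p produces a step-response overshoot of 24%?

K_p = 36.5

From %OS = 100·exp(−πζ/√(1−ζ²)) = 24%, ζ = −ln(0.24)/√(π²+ln²(0.24)) = 0.4136.
Characteristic equation s² + 5.7s + 1.3K_p = 0 gives ζ = 5.7/(2√(1.3K_p)).
Setting ζ = 0.4136: √(1.3K_p) = 5.7/(2·0.4136) = 6.891, so K_p = 47.48/1.3 = 36.5.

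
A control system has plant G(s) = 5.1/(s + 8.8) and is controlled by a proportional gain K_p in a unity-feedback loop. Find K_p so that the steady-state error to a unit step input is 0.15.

For a type-0 loop with proportional control, e_ss = 1/(1 + K_p·G(0)).
G(0) = 0.5795. Require 1/(1 + K_p·0.5795) = 0.15, so 1 + 0.5795·K_p = 6.667.
K_p = (6.667 − 1)/0.5795 = 9.78.

K_p = 9.78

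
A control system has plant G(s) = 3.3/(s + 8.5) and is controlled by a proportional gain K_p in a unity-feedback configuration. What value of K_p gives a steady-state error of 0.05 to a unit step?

For a type-0 loop with proportional control, e_ss = 1/(1 + K_p·G(0)).
G(0) = 0.3882. Require 1/(1 + K_p·0.3882) = 0.05, so 1 + 0.3882·K_p = 20.
K_p = (20 − 1)/0.3882 = 48.9.

K_p = 48.9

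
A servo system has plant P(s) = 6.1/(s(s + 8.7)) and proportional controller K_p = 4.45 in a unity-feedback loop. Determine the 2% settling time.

T_s ≈ 0.92 s

From 1 + K_pP(s) = 0: s² + 8.7s + 27.14 = 0 ⇒ ω_n = 5.21, ζ = 0.8349.
2% settling time T_s ≈ 4/(ζω_n) = 4/4.35 = 0.92 s.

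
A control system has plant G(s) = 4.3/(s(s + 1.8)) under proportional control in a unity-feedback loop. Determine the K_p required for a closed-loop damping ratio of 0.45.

K_p = 0.93

Closed-loop characteristic equation: s² + 1.8s + K_p·4.3 = 0.
So ω_n = √(4.3K_p) and 2ζω_n = 1.8, giving ζ = 1.8/(2√(4.3K_p)).
Setting ζ = 0.45: √(4.3K_p) = 1.8/(2·0.45) = 2, so K_p = 4/4.3 = 0.93.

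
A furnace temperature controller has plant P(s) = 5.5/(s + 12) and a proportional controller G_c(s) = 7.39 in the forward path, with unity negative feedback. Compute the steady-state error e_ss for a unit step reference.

0.228

The loop is type 0. Static position error constant K_pos = G_c(0)·P(0) = 7.39·0.4583 = 3.387.
Steady-state error to a unit step: e_ss = 1/(1+K_pos) = 1/4.387 = 0.228.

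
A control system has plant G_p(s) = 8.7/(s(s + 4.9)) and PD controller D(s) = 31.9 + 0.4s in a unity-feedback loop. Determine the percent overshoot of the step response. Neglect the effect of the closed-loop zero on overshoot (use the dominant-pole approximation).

Forward path: (31.9 + 0.4s)·8.7/(s(s+4.9)). The closed-loop characteristic equation is s² + (4.9 + 8.7·0.4)s + 8.7·31.9 = 0.
That is s² + 8.38s + 277.5 = 0, so ω_n = 16.66 rad/s and ζ = 8.38/(2·16.66) = 0.2515.
%OS = 100·exp(−πζ/√(1−ζ²)) = 44.2%.

44.2%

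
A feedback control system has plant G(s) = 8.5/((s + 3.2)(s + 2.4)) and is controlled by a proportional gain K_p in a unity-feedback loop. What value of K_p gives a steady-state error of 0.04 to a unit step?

K_p = 21.7

For a type-0 loop with proportional control, e_ss = 1/(1 + K_p·G(0)).
G(0) = 1.107. Require 1/(1 + K_p·1.107) = 0.04, so 1 + 1.107·K_p = 25.
K_p = (25 − 1)/1.107 = 21.7.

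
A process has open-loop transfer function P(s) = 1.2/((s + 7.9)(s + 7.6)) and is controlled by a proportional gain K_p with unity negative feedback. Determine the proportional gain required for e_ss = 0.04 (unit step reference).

K_p = 1200

The loop is type 0, so e_ss(step) = 1/(1 + K_pos) with K_pos = K_p·P(0).
P(0) = 0.01999. Require 1/(1 + K_p·0.01999) = 0.04, so 1 + 0.01999·K_p = 25.
K_p = (25 − 1)/0.01999 = 1200.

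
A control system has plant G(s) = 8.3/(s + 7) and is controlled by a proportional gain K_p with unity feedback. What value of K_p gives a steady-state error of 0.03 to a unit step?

The loop is type 0, so e_ss(step) = 1/(1 + K_pos) with K_pos = K_p·G(0).
G(0) = 1.186. Require 1/(1 + K_p·1.186) = 0.03, so 1 + 1.186·K_p = 33.33.
K_p = (33.33 − 1)/1.186 = 27.3.

K_p = 27.3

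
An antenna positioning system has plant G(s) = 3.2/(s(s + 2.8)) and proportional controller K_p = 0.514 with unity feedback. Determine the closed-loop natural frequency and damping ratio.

ω_n = 1.28 rad/s, ζ = 1.09

1 + K_p·G(s) = 0 gives s² + 2.8s + 1.645 = 0.
So ω_n² = 1.645 ⇒ ω_n = 1.282 rad/s, and ζ = 2.8/(2ω_n) = 1.09.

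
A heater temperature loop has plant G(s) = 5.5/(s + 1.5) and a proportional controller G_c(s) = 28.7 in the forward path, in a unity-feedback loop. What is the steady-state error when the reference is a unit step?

The loop is type 0. Static position error constant K_pos = G_c(0)·G(0) = 28.7·3.667 = 105.2.
Steady-state error to a unit step: e_ss = 1/(1+K_pos) = 1/106.2 = 0.00941.

0.00941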